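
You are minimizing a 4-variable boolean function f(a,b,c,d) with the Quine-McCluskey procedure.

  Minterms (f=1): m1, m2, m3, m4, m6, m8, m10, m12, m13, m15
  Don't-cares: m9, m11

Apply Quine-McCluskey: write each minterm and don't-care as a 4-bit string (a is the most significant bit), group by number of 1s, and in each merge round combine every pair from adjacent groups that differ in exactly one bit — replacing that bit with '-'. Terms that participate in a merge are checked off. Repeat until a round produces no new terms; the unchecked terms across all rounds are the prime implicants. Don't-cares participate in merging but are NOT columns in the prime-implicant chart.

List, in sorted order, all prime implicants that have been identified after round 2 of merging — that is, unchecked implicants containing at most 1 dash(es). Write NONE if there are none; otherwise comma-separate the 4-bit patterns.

[col 0] 0001*, 0010*, 0011*, 0100*, 0110*, 1000*, 1001*, 1010*, 1011*, 1100*, 1101*, 1111*
[col 1] -001*, -010*, -011*, -100, 0-10, 00-1*, 001-*, 01-0, 1-00*, 1-01*, 1-11*, 10-0*, 10-1*, 100-*, 101-*, 11-1*, 110-*
[col 2] -0-1, -01-, 1--1, 1-0-, 10--
Prime implicants: -0-1, -01-, -100, 0-10, 01-0, 1--1, 1-0-, 10--

-100, 0-10, 01-0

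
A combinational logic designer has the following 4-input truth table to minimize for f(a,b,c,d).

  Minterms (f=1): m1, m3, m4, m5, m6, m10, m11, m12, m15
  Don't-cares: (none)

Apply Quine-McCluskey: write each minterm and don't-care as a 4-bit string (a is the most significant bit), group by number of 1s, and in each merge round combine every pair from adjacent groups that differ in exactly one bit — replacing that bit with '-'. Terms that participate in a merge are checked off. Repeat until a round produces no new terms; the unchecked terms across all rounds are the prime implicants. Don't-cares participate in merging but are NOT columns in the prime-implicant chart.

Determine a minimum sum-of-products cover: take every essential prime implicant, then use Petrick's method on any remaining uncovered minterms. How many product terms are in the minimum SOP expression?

size-2^0 implicants → 0001(✓)  0011(✓)  0100(✓)  0101(✓)  0110(✓)  1010(✓)  1011(✓)  1100(✓)  1111(✓)
size-2^1 implicants → -011  -100  0-01  00-1  01-0  010-  1-11  101-
Unchecked terms (primes): -011, -100, 0-01, 00-1, 01-0, 010-, 1-11, 101-
Minterm coverage:
  m1 ⊆ 0-01,00-1
  m3 ⊆ -011,00-1
  m4 ⊆ -100,01-0,010-
  m5 ⊆ 0-01,010-
  m6 ⊆ 01-0 [E]
  m10 ⊆ 101- [E]
  m11 ⊆ -011,1-11,101-
  m12 ⊆ -100 [E]
  m15 ⊆ 1-11 [E]
E = {-100, 01-0, 1-11, 101-}
Petrick residual → -011, 0-01
Cover = b'cd + bc'd' + a'c'd + a'bd' + acd + ab'c  |cover|=6

6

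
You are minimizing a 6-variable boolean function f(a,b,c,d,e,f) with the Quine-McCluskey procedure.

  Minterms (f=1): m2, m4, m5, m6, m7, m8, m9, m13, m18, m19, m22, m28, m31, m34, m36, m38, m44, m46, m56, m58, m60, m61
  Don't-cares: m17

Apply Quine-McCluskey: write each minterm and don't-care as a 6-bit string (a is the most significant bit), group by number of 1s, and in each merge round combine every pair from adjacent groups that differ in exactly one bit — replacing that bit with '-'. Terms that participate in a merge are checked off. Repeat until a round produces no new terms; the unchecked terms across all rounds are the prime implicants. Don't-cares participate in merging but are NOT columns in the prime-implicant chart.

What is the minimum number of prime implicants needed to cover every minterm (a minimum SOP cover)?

11

[col 0] 000010*, 000100*, 000101*, 000110*, 000111*, 001000*, 001001*, 001101*, 010001*, 010010*, 010011*, 010110*, 011100*, 011111, 100010*, 100100*, 100110*, 101100*, 101110*, 111000*, 111010*, 111100*, 111101*
[col 1] -00010*, -00100*, -00110*, -11100, 0-0010*, 0-0110*, 00-101, 000-10*, 0001-0*, 0001-1*, 00010-*, 00011-*, 001-01, 00100-, 010-10*, 0100-1, 01001-, 1-1100, 10-100*, 10-110*, 100-10*, 1001-0*, 1011-0*, 111-00, 1110-0, 11110-
[col 2] -00-10, -001-0, 0-0-10, 0001--, 10-1-0
Prime implicants: -00-10, -001-0, -11100, 0-0-10, 00-101, 0001--, 001-01, 00100-, 0100-1, 01001-, 011111, 1-1100, 10-1-0, 111-00, 1110-0, 11110-
PI chart (minterm → PIs covering it):
  2 | -00-10,0-0-10
  4 | -001-0,0001--
  5 | 00-101,0001--
  6 | -00-10,-001-0,0-0-10,0001--
  7 | 0001--  (sole → essential)
  8 | 00100-  (sole → essential)
  9 | 001-01,00100-
  13 | 00-101,001-01
  18 | 0-0-10,01001-
  19 | 0100-1,01001-
  22 | 0-0-10  (sole → essential)
  28 | -11100  (sole → essential)
  31 | 011111  (sole → essential)
  34 | -00-10  (sole → essential)
  36 | -001-0,10-1-0
  38 | -00-10,-001-0,10-1-0
  44 | 1-1100,10-1-0
  46 | 10-1-0  (sole → essential)
  56 | 111-00,1110-0
  58 | 1110-0  (sole → essential)
  60 | -11100,1-1100,111-00,11110-
  61 | 11110-  (sole → essential)
Essential prime implicants: -00-10, -11100, 0-0-10, 0001--, 00100-, 011111, 10-1-0, 1110-0, 11110-
Petrick residual → 00-101, 0100-1
Minimum SOP uses 11 PIs: b'c'ef' + bcde'f' + a'c'ef' + a'b'de'f + a'b'c'd + a'b'cd'e' + a'bc'd'f + a'bcdef + ab'df' + abcd'f' + abcde'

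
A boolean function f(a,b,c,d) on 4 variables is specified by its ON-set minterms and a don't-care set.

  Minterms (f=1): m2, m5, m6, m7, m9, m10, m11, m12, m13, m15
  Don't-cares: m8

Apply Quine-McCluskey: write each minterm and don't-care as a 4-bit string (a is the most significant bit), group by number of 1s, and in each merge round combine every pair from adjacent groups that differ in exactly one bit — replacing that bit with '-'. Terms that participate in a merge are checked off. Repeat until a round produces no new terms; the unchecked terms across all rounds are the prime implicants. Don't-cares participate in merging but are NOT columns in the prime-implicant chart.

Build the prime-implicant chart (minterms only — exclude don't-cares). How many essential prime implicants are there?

2

[col 0] 0010*, 0101*, 0110*, 0111*, 1000*, 1001*, 1010*, 1011*, 1100*, 1101*, 1111*
[col 1] -010, -101*, -111*, 0-10, 01-1*, 011-, 1-00*, 1-01*, 1-11*, 10-0*, 10-1*, 100-*, 101-*, 11-1*, 110-*
[col 2] -1-1, 1--1, 1-0-, 10--
Prime implicants: -010, -1-1, 0-10, 011-, 1--1, 1-0-, 10--
PI chart (minterm → PIs covering it):
  2 | -010,0-10
  5 | -1-1  (sole → essential)
  6 | 0-10,011-
  7 | -1-1,011-
  9 | 1--1,1-0-,10--
  10 | -010,10--
  11 | 1--1,10--
  12 | 1-0-  (sole → essential)
  13 | -1-1,1--1,1-0-
  15 | -1-1,1--1
Essential prime implicants: -1-1, 1-0-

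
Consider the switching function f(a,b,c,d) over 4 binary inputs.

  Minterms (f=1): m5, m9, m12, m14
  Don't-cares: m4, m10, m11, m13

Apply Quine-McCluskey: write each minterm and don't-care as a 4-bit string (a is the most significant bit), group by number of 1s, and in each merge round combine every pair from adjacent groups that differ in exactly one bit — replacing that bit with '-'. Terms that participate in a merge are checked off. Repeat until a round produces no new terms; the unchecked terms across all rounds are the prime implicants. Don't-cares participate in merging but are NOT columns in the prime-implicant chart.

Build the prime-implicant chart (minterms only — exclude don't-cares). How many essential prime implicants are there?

size-2^0 implicants → 0100(✓)  0101(✓)  1001(✓)  1010(✓)  1011(✓)  1100(✓)  1101(✓)  1110(✓)
size-2^1 implicants → -100(✓)  -101(✓)  010-(✓)  1-01  1-10  10-1  101-  11-0  110-(✓)
size-2^2 implicants → -10-
Unchecked terms (primes): -10-, 1-01, 1-10, 10-1, 101-, 11-0
Minterm coverage:
  m5 ⊆ -10- [E]
  m9 ⊆ 1-01,10-1
  m12 ⊆ -10-,11-0
  m14 ⊆ 1-10,11-0
E = {-10-}

1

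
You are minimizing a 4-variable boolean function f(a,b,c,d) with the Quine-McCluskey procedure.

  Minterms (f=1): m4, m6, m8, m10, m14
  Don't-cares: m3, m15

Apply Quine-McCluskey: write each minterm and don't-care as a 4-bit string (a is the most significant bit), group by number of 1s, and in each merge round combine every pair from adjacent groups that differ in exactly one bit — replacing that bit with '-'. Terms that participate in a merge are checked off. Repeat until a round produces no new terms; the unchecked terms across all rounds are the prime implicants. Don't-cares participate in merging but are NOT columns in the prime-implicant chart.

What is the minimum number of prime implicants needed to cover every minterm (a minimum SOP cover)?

[col 0] 0011, 0100*, 0110*, 1000*, 1010*, 1110*, 1111*
[col 1] -110, 01-0, 1-10, 10-0, 111-
Prime implicants: -110, 0011, 01-0, 1-10, 10-0, 111-
PI chart (minterm → PIs covering it):
  4 | 01-0  (sole → essential)
  6 | -110,01-0
  8 | 10-0  (sole → essential)
  10 | 1-10,10-0
  14 | -110,1-10,111-
Essential prime implicants: 01-0, 10-0
Petrick residual → -110
Minimum SOP uses 3 PIs: bcd' + a'bd' + ab'd'

3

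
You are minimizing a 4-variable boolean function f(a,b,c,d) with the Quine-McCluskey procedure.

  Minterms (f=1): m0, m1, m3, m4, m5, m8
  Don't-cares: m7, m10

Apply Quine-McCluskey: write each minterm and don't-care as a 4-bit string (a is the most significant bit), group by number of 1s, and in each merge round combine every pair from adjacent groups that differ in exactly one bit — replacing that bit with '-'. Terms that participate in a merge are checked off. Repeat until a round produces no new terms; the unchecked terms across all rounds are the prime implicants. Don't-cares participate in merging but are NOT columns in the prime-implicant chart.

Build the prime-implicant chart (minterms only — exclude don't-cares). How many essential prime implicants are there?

2

size-2^0 implicants → 0000(✓)  0001(✓)  0011(✓)  0100(✓)  0101(✓)  0111(✓)  1000(✓)  1010(✓)
size-2^1 implicants → -000  0-00(✓)  0-01(✓)  0-11(✓)  00-1(✓)  000-(✓)  01-1(✓)  010-(✓)  10-0
size-2^2 implicants → 0--1  0-0-
Unchecked terms (primes): -000, 0--1, 0-0-, 10-0
Minterm coverage:
  m0 ⊆ -000,0-0-
  m1 ⊆ 0--1,0-0-
  m3 ⊆ 0--1 [E]
  m4 ⊆ 0-0- [E]
  m5 ⊆ 0--1,0-0-
  m8 ⊆ -000,10-0
E = {0--1, 0-0-}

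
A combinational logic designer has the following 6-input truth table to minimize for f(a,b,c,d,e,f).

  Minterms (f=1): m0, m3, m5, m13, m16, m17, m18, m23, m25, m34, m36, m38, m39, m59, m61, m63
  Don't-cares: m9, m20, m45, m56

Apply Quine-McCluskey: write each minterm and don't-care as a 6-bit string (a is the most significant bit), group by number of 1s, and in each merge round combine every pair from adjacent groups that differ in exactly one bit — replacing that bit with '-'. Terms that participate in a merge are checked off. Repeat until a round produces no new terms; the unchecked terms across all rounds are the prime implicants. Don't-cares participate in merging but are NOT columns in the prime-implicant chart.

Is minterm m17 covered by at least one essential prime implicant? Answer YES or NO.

NO

Round 0: 000000✓ 000011 000101✓ 001001✓ 001101✓ 010000✓ 010001✓ 010010✓ 010100✓ 010111 011001✓ 100010✓ 100100✓ 100110✓ 100111✓ 101101✓ 111000 111011✓ 111101✓ 111111✓
Round 1: -01101 0-0000 0-1001 00-101 001-01 01-001 010-00 0100-0 01000- 1-1101 100-10 1001-0 10011- 111-11 1111-1
PIs = {-01101, 0-0000, 0-1001, 00-101, 000011, 001-01, 01-001, 010-00, 0100-0, 01000-, 010111, 1-1101, 100-10, 1001-0, 10011-, 111-11, 111000, 1111-1}
Coverage chart:
  m0: 0-0000 ←essential
  m3: 000011 ←essential
  m5: 00-101 ←essential
  m13: -01101,00-101,001-01
  m16: 0-0000,010-00,0100-0,01000-
  m17: 01-001,01000-
  m18: 0100-0 ←essential
  m23: 010111 ←essential
  m25: 0-1001,01-001
  m34: 100-10 ←essential
  m36: 1001-0 ←essential
  m38: 100-10,1001-0,10011-
  m39: 10011- ←essential
  m59: 111-11 ←essential
  m61: 1-1101,1111-1
  m63: 111-11,1111-1
Essential: 0-0000, 00-101, 000011, 0100-0, 010111, 100-10, 1001-0, 10011-, 111-11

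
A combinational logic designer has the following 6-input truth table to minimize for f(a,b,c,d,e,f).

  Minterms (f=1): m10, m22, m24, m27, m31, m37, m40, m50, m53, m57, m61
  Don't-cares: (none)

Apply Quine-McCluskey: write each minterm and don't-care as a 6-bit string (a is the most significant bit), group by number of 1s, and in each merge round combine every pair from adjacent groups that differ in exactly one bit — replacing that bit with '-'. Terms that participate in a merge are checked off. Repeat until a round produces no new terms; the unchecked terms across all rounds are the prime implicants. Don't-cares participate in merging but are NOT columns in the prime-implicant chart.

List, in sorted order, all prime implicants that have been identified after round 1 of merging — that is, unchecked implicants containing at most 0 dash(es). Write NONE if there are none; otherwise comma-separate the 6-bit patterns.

001010, 010110, 011000, 101000, 110010

[col 0] 001010, 010110, 011000, 011011*, 011111*, 100101*, 101000, 110010, 110101*, 111001*, 111101*
[col 1] 011-11, 1-0101, 11-101, 111-01
Prime implicants: 001010, 010110, 011-11, 011000, 1-0101, 101000, 11-101, 110010, 111-01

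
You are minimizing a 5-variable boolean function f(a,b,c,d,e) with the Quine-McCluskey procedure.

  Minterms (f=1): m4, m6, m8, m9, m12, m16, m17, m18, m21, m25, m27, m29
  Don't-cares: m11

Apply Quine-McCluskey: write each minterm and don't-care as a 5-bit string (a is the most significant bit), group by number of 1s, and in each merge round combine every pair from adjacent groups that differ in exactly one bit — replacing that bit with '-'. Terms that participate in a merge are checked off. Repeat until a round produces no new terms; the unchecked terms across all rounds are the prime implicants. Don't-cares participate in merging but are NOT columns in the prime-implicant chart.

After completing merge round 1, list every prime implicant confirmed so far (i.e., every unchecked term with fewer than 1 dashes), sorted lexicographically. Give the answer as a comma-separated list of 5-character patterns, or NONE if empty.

Round 0: 00100✓ 00110✓ 01000✓ 01001✓ 01011✓ 01100✓ 10000✓ 10001✓ 10010✓ 10101✓ 11001✓ 11011✓ 11101✓
Round 1: -1001✓ -1011✓ 0-100 001-0 01-00 010-1✓ 0100- 1-001✓ 1-101✓ 10-01✓ 100-0 1000- 11-01✓ 110-1✓
Round 2: -10-1 1--01
PIs = {-10-1, 0-100, 001-0, 01-00, 0100-, 1--01, 100-0, 1000-}

NONE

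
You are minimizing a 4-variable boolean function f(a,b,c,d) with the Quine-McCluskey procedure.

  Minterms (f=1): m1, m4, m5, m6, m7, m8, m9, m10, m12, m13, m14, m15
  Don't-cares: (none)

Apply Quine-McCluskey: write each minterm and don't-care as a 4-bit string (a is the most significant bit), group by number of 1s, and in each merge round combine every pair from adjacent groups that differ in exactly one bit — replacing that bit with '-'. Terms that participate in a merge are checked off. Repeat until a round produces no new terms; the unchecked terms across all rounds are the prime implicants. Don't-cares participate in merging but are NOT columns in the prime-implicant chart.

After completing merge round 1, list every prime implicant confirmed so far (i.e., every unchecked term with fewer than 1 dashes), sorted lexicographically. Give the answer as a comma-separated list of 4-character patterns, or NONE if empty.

NONE

Round 0: 0001✓ 0100✓ 0101✓ 0110✓ 0111✓ 1000✓ 1001✓ 1010✓ 1100✓ 1101✓ 1110✓ 1111✓
Round 1: -001✓ -100✓ -101✓ -110✓ -111✓ 0-01✓ 01-0✓ 01-1✓ 010-✓ 011-✓ 1-00✓ 1-01✓ 1-10✓ 10-0✓ 100-✓ 11-0✓ 11-1✓ 110-✓ 111-✓
Round 2: --01 -1-0✓ -1-1✓ -10-✓ -11-✓ 01--✓ 1--0 1-0- 11--✓
Round 3: -1--
PIs = {--01, -1--, 1--0, 1-0-}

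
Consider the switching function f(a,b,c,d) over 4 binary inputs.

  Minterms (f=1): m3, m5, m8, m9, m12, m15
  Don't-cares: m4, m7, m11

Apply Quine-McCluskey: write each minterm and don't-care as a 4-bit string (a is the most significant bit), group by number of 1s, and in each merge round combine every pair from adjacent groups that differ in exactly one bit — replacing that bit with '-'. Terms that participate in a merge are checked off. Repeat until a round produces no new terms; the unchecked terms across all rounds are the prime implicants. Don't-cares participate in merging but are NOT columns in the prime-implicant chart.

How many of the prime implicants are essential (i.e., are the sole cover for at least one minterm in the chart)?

[col 0] 0011*, 0100*, 0101*, 0111*, 1000*, 1001*, 1011*, 1100*, 1111*
[col 1] -011*, -100, -111*, 0-11*, 01-1, 010-, 1-00, 1-11*, 10-1, 100-
[col 2] --11
Prime implicants: --11, -100, 01-1, 010-, 1-00, 10-1, 100-
PI chart (minterm → PIs covering it):
  3 | --11  (sole → essential)
  5 | 01-1,010-
  8 | 1-00,100-
  9 | 10-1,100-
  12 | -100,1-00
  15 | --11  (sole → essential)
Essential prime implicants: --11

1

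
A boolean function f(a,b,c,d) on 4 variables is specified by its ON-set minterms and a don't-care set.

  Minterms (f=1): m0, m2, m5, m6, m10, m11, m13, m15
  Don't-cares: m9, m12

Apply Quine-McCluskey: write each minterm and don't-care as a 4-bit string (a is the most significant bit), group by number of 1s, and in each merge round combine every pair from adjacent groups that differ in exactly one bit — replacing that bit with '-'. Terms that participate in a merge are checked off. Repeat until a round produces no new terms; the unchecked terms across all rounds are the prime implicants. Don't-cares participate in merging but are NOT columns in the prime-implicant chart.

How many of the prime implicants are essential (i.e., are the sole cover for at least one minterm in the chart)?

[col 0] 0000*, 0010*, 0101*, 0110*, 1001*, 1010*, 1011*, 1100*, 1101*, 1111*
[col 1] -010, -101, 0-10, 00-0, 1-01*, 1-11*, 10-1*, 101-, 11-1*, 110-
[col 2] 1--1
Prime implicants: -010, -101, 0-10, 00-0, 1--1, 101-, 110-
PI chart (minterm → PIs covering it):
  0 | 00-0  (sole → essential)
  2 | -010,0-10,00-0
  5 | -101  (sole → essential)
  6 | 0-10  (sole → essential)
  10 | -010,101-
  11 | 1--1,101-
  13 | -101,1--1,110-
  15 | 1--1  (sole → essential)
Essential prime implicants: -101, 0-10, 00-0, 1--1

4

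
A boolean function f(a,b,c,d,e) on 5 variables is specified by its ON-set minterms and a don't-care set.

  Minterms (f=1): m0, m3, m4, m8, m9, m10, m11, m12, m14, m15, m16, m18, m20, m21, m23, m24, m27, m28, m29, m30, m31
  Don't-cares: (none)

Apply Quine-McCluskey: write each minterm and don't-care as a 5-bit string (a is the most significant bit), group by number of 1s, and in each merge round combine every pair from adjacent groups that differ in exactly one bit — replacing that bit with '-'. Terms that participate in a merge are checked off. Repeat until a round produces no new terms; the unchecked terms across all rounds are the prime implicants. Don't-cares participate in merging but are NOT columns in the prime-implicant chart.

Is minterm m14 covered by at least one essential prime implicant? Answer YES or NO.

NO

[col 0] 00000*, 00011*, 00100*, 01000*, 01001*, 01010*, 01011*, 01100*, 01110*, 01111*, 10000*, 10010*, 10100*, 10101*, 10111*, 11000*, 11011*, 11100*, 11101*, 11110*, 11111*
[col 1] -0000*, -0100*, -1000*, -1011*, -1100*, -1110*, -1111*, 0-000*, 0-011, 0-100*, 00-00*, 01-00*, 01-10*, 01-11*, 010-0*, 010-1*, 0100-*, 0101-*, 011-0*, 0111-*, 1-000*, 1-100*, 1-101*, 1-111*, 10-00*, 100-0, 101-1*, 1010-*, 11-00*, 11-11*, 111-0*, 111-1*, 1110-*, 1111-*
[col 2] --000*, --100*, -0-00*, -1-00*, -1-11, -11-0, -111-, 0--00*, 01--0, 01-1-, 010--, 1--00*, 1-1-1, 1-10-, 111--
[col 3] ---00
Prime implicants: ---00, -1-11, -11-0, -111-, 0-011, 01--0, 01-1-, 010--, 1-1-1, 1-10-, 100-0, 111--
PI chart (minterm → PIs covering it):
  0 | ---00  (sole → essential)
  3 | 0-011  (sole → essential)
  4 | ---00  (sole → essential)
  8 | ---00,01--0,010--
  9 | 010--  (sole → essential)
  10 | 01--0,01-1-,010--
  11 | -1-11,0-011,01-1-,010--
  12 | ---00,-11-0,01--0
  14 | -11-0,-111-,01--0,01-1-
  15 | -1-11,-111-,01-1-
  16 | ---00,100-0
  18 | 100-0  (sole → essential)
  20 | ---00,1-10-
  21 | 1-1-1,1-10-
  23 | 1-1-1  (sole → essential)
  24 | ---00  (sole → essential)
  27 | -1-11  (sole → essential)
  28 | ---00,-11-0,1-10-,111--
  29 | 1-1-1,1-10-,111--
  30 | -11-0,-111-,111--
  31 | -1-11,-111-,1-1-1,111--
Essential prime implicants: ---00, -1-11, 0-011, 010--, 1-1-1, 100-0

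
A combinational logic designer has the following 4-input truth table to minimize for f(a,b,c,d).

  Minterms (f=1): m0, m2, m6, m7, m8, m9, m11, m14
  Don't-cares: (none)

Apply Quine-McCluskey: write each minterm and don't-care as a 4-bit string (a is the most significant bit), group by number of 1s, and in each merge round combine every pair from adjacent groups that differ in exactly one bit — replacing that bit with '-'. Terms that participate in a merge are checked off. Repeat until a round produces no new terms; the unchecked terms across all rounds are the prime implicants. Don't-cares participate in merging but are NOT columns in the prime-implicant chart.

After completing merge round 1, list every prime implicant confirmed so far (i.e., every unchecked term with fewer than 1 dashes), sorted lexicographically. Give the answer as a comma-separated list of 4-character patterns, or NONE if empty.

NONE

[col 0] 0000*, 0010*, 0110*, 0111*, 1000*, 1001*, 1011*, 1110*
[col 1] -000, -110, 0-10, 00-0, 011-, 10-1, 100-
Prime implicants: -000, -110, 0-10, 00-0, 011-, 10-1, 100-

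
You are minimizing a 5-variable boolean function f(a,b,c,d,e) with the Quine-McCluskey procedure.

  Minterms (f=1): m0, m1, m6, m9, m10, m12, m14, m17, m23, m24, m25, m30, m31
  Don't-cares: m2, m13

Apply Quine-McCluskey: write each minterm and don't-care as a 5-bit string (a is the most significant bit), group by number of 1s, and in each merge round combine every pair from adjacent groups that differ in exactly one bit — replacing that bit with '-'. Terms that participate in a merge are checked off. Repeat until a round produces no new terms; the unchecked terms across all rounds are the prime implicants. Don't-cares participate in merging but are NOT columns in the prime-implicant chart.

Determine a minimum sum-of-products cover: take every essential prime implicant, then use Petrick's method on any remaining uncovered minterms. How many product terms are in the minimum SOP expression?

size-2^0 implicants → 00000(✓)  00001(✓)  00010(✓)  00110(✓)  01001(✓)  01010(✓)  01100(✓)  01101(✓)  01110(✓)  10001(✓)  10111(✓)  11000(✓)  11001(✓)  11110(✓)  11111(✓)
size-2^1 implicants → -0001(✓)  -1001(✓)  -1110  0-001(✓)  0-010(✓)  0-110(✓)  00-10(✓)  000-0  0000-  01-01  01-10(✓)  011-0  0110-  1-001(✓)  1-111  1100-  1111-
size-2^2 implicants → --001  0--10
Unchecked terms (primes): --001, -1110, 0--10, 000-0, 0000-, 01-01, 011-0, 0110-, 1-111, 1100-, 1111-
Minterm coverage:
  m0 ⊆ 000-0,0000-
  m1 ⊆ --001,0000-
  m6 ⊆ 0--10 [E]
  m9 ⊆ --001,01-01
  m10 ⊆ 0--10 [E]
  m12 ⊆ 011-0,0110-
  m14 ⊆ -1110,0--10,011-0
  m17 ⊆ --001 [E]
  m23 ⊆ 1-111 [E]
  m24 ⊆ 1100- [E]
  m25 ⊆ --001,1100-
  m30 ⊆ -1110,1111-
  m31 ⊆ 1-111,1111-
E = {--001, 0--10, 1-111, 1100-}
Petrick residual → -1110, 000-0, 011-0
Cover = c'd'e + bcde' + a'de' + a'b'c'e' + a'bce' + acde + abc'd'  |cover|=7

7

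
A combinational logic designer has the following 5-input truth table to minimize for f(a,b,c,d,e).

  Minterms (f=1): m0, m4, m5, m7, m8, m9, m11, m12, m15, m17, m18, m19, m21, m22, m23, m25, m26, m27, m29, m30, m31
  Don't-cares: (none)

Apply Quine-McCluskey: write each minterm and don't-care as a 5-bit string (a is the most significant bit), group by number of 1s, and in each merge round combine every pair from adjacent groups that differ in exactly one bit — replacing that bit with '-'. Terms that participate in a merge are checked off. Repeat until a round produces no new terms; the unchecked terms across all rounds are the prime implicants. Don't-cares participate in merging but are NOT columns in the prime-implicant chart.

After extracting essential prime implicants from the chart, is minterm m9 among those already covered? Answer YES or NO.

size-2^0 implicants → 00000(✓)  00100(✓)  00101(✓)  00111(✓)  01000(✓)  01001(✓)  01011(✓)  01100(✓)  01111(✓)  10001(✓)  10010(✓)  10011(✓)  10101(✓)  10110(✓)  10111(✓)  11001(✓)  11010(✓)  11011(✓)  11101(✓)  11110(✓)  11111(✓)
size-2^1 implicants → -0101(✓)  -0111(✓)  -1001(✓)  -1011(✓)  -1111(✓)  0-000(✓)  0-100(✓)  0-111(✓)  00-00(✓)  001-1(✓)  0010-  01-00(✓)  01-11(✓)  010-1(✓)  0100-  1-001(✓)  1-010(✓)  1-011(✓)  1-101(✓)  1-110(✓)  1-111(✓)  10-01(✓)  10-10(✓)  10-11(✓)  100-1(✓)  1001-(✓)  101-1(✓)  1011-(✓)  11-01(✓)  11-10(✓)  11-11(✓)  110-1(✓)  1101-(✓)  111-1(✓)  1111-(✓)
size-2^2 implicants → --111  -01-1  -1-11  -10-1  0--00  1--01(✓)  1--10(✓)  1--11(✓)  1-0-1(✓)  1-01-(✓)  1-1-1(✓)  1-11-(✓)  10--1(✓)  10-1-(✓)  11--1(✓)  11-1-(✓)
size-2^3 implicants → 1---1  1--1-
Unchecked terms (primes): --111, -01-1, -1-11, -10-1, 0--00, 0010-, 0100-, 1---1, 1--1-
Minterm coverage:
  m0 ⊆ 0--00 [E]
  m4 ⊆ 0--00,0010-
  m5 ⊆ -01-1,0010-
  m7 ⊆ --111,-01-1
  m8 ⊆ 0--00,0100-
  m9 ⊆ -10-1,0100-
  m11 ⊆ -1-11,-10-1
  m12 ⊆ 0--00 [E]
  m15 ⊆ --111,-1-11
  m17 ⊆ 1---1 [E]
  m18 ⊆ 1--1- [E]
  m19 ⊆ 1---1,1--1-
  m21 ⊆ -01-1,1---1
  m22 ⊆ 1--1- [E]
  m23 ⊆ --111,-01-1,1---1,1--1-
  m25 ⊆ -10-1,1---1
  m26 ⊆ 1--1- [E]
  m27 ⊆ -1-11,-10-1,1---1,1--1-
  m29 ⊆ 1---1 [E]
  m30 ⊆ 1--1- [E]
  m31 ⊆ --111,-1-11,1---1,1--1-
E = {0--00, 1---1, 1--1-}

NO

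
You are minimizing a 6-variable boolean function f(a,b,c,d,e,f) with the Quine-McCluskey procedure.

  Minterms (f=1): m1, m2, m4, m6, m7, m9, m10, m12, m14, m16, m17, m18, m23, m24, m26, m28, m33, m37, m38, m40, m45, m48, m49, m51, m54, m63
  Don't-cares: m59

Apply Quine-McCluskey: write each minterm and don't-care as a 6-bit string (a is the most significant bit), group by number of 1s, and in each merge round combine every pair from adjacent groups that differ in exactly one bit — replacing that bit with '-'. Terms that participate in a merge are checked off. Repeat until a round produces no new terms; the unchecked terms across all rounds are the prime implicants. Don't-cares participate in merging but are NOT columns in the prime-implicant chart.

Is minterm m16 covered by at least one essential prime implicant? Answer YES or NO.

YES

Round 0: 000001✓ 000010✓ 000100✓ 000110✓ 000111✓ 001001✓ 001010✓ 001100✓ 001110✓ 010000✓ 010001✓ 010010✓ 010111✓ 011000✓ 011010✓ 011100✓ 100001✓ 100101✓ 100110✓ 101000 101101✓ 110000✓ 110001✓ 110011✓ 110110✓ 111011✓ 111111✓
Round 1: -00001✓ -00110 -10000✓ -10001✓ 0-0001✓ 0-0010✓ 0-0111 0-1010✓ 0-1100 00-001 00-010✓ 00-100✓ 00-110✓ 000-10✓ 0001-0✓ 00011- 001-10✓ 0011-0✓ 01-000✓ 01-010✓ 0100-0✓ 01000-✓ 011-00 0110-0✓ 1-0001✓ 1-0110 10-101 100-01 11-011 1100-1 11000-✓ 111-11
Round 2: --0001 -1000- 0--010 00--10 00-1-0 01-0-0
PIs = {--0001, -00110, -1000-, 0--010, 0-0111, 0-1100, 00--10, 00-001, 00-1-0, 00011-, 01-0-0, 011-00, 1-0110, 10-101, 100-01, 101000, 11-011, 1100-1, 111-11}
Coverage chart:
  m1: --0001,00-001
  m2: 0--010,00--10
  m4: 00-1-0 ←essential
  m6: -00110,00--10,00-1-0,00011-
  m7: 0-0111,00011-
  m9: 00-001 ←essential
  m10: 0--010,00--10
  m12: 0-1100,00-1-0
  m14: 00--10,00-1-0
  m16: -1000-,01-0-0
  m17: --0001,-1000-
  m18: 0--010,01-0-0
  m23: 0-0111 ←essential
  m24: 01-0-0,011-00
  m26: 0--010,01-0-0
  m28: 0-1100,011-00
  m33: --0001,100-01
  m37: 10-101,100-01
  m38: -00110,1-0110
  m40: 101000 ←essential
  m45: 10-101 ←essential
  m48: -1000- ←essential
  m49: --0001,-1000-,1100-1
  m51: 11-011,1100-1
  m54: 1-0110 ←essential
  m63: 111-11 ←essential
Essential: -1000-, 0-0111, 00-001, 00-1-0, 1-0110, 10-101, 101000, 111-11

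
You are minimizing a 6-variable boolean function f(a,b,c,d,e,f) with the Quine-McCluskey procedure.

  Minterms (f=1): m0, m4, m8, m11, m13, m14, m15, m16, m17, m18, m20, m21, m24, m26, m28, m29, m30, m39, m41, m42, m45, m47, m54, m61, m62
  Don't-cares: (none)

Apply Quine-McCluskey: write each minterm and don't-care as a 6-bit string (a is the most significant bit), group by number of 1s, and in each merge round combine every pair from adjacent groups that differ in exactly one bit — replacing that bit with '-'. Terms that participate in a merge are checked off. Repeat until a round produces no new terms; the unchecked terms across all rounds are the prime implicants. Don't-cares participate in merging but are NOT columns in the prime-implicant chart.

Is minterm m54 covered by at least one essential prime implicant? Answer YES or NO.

size-2^0 implicants → 000000(✓)  000100(✓)  001000(✓)  001011(✓)  001101(✓)  001110(✓)  001111(✓)  010000(✓)  010001(✓)  010010(✓)  010100(✓)  010101(✓)  011000(✓)  011010(✓)  011100(✓)  011101(✓)  011110(✓)  100111(✓)  101001(✓)  101010  101101(✓)  101111(✓)  110110(✓)  111101(✓)  111110(✓)
size-2^1 implicants → -01101(✓)  -01111(✓)  -11101(✓)  -11110  0-0000(✓)  0-0100(✓)  0-1000(✓)  0-1101(✓)  0-1110  00-000(✓)  000-00(✓)  001-11  0011-1(✓)  00111-  01-000(✓)  01-010(✓)  01-100(✓)  01-101(✓)  010-00(✓)  010-01(✓)  0100-0(✓)  01000-(✓)  01010-(✓)  011-00(✓)  011-10(✓)  0110-0(✓)  0111-0(✓)  01110-(✓)  1-1101(✓)  10-111  101-01  1011-1(✓)  11-110
size-2^2 implicants → --1101  -011-1  0--000  0-0-00  01--00  01-0-0  01-10-  010-0-  011--0
Unchecked terms (primes): --1101, -011-1, -11110, 0--000, 0-0-00, 0-1110, 001-11, 00111-, 01--00, 01-0-0, 01-10-, 010-0-, 011--0, 10-111, 101-01, 101010, 11-110
Minterm coverage:
  m0 ⊆ 0--000,0-0-00
  m4 ⊆ 0-0-00 [E]
  m8 ⊆ 0--000 [E]
  m11 ⊆ 001-11 [E]
  m13 ⊆ --1101,-011-1
  m14 ⊆ 0-1110,00111-
  m15 ⊆ -011-1,001-11,00111-
  m16 ⊆ 0--000,0-0-00,01--00,01-0-0,010-0-
  m17 ⊆ 010-0- [E]
  m18 ⊆ 01-0-0 [E]
  m20 ⊆ 0-0-00,01--00,01-10-,010-0-
  m21 ⊆ 01-10-,010-0-
  m24 ⊆ 0--000,01--00,01-0-0,011--0
  m26 ⊆ 01-0-0,011--0
  m28 ⊆ 01--00,01-10-,011--0
  m29 ⊆ --1101,01-10-
  m30 ⊆ -11110,0-1110,011--0
  m39 ⊆ 10-111 [E]
  m41 ⊆ 101-01 [E]
  m42 ⊆ 101010 [E]
  m45 ⊆ --1101,-011-1,101-01
  m47 ⊆ -011-1,10-111
  m54 ⊆ 11-110 [E]
  m61 ⊆ --1101 [E]
  m62 ⊆ -11110,11-110
E = {--1101, 0--000, 0-0-00, 001-11, 01-0-0, 010-0-, 10-111, 101-01, 101010, 11-110}

YES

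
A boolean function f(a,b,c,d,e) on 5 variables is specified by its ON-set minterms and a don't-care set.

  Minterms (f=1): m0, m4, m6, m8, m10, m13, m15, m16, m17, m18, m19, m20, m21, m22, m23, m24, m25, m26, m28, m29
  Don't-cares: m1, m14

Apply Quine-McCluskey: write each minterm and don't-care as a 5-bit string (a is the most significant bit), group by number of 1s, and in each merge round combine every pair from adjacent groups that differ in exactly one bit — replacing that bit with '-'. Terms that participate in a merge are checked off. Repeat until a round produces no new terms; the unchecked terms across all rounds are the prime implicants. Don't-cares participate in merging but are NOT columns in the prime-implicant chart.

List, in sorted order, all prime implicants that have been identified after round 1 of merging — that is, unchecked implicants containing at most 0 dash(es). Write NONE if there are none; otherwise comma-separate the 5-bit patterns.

[col 0] 00000*, 00001*, 00100*, 00110*, 01000*, 01010*, 01101*, 01110*, 01111*, 10000*, 10001*, 10010*, 10011*, 10100*, 10101*, 10110*, 10111*, 11000*, 11001*, 11010*, 11100*, 11101*
[col 1] -0000*, -0001*, -0100*, -0110*, -1000*, -1010*, -1101, 0-000*, 0-110, 00-00*, 0000-*, 001-0*, 01-10, 010-0*, 011-1, 0111-, 1-000*, 1-001*, 1-010*, 1-100*, 1-101*, 10-00*, 10-01*, 10-10*, 10-11*, 100-0*, 100-1*, 1000-*, 1001-*, 101-0*, 101-1*, 1010-*, 1011-*, 11-00*, 11-01*, 110-0*, 1100-*, 1110-*
[col 2] --000, -0-00, -000-, -01-0, -10-0, 1--00*, 1--01*, 1-0-0, 1-00-*, 1-10-*, 10--0*, 10--1*, 10-0-*, 10-1-*, 100--*, 101--*, 11-0-*
[col 3] 1--0-, 10---
Prime implicants: --000, -0-00, -000-, -01-0, -10-0, -1101, 0-110, 01-10, 011-1, 0111-, 1--0-, 1-0-0, 10---

NONE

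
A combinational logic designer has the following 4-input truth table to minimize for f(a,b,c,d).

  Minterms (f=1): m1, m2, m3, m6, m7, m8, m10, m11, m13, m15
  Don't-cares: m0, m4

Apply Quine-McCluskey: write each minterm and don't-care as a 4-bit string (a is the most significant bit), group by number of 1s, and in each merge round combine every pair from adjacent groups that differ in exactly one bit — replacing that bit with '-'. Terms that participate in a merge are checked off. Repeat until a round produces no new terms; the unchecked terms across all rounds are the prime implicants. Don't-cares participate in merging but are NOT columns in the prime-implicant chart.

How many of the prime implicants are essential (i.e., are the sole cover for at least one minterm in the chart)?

size-2^0 implicants → 0000(✓)  0001(✓)  0010(✓)  0011(✓)  0100(✓)  0110(✓)  0111(✓)  1000(✓)  1010(✓)  1011(✓)  1101(✓)  1111(✓)
size-2^1 implicants → -000(✓)  -010(✓)  -011(✓)  -111(✓)  0-00(✓)  0-10(✓)  0-11(✓)  00-0(✓)  00-1(✓)  000-(✓)  001-(✓)  01-0(✓)  011-(✓)  1-11(✓)  10-0(✓)  101-(✓)  11-1
size-2^2 implicants → --11  -0-0  -01-  0--0  0-1-  00--
Unchecked terms (primes): --11, -0-0, -01-, 0--0, 0-1-, 00--, 11-1
Minterm coverage:
  m1 ⊆ 00-- [E]
  m2 ⊆ -0-0,-01-,0--0,0-1-,00--
  m3 ⊆ --11,-01-,0-1-,00--
  m6 ⊆ 0--0,0-1-
  m7 ⊆ --11,0-1-
  m8 ⊆ -0-0 [E]
  m10 ⊆ -0-0,-01-
  m11 ⊆ --11,-01-
  m13 ⊆ 11-1 [E]
  m15 ⊆ --11,11-1
E = {-0-0, 00--, 11-1}

3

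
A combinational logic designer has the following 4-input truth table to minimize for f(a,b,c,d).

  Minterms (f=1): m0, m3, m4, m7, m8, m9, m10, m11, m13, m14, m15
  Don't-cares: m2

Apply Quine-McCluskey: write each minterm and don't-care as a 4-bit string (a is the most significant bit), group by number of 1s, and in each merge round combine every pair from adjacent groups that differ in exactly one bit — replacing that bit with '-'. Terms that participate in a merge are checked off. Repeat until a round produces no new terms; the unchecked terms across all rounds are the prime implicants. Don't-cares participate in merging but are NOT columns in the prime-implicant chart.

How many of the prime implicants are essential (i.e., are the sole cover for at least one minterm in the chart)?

4

Round 0: 0000✓ 0010✓ 0011✓ 0100✓ 0111✓ 1000✓ 1001✓ 1010✓ 1011✓ 1101✓ 1110✓ 1111✓
Round 1: -000✓ -010✓ -011✓ -111✓ 0-00 0-11✓ 00-0✓ 001-✓ 1-01✓ 1-10✓ 1-11✓ 10-0✓ 10-1✓ 100-✓ 101-✓ 11-1✓ 111-✓
Round 2: --11 -0-0 -01- 1--1 1-1- 10--
PIs = {--11, -0-0, -01-, 0-00, 1--1, 1-1-, 10--}
Coverage chart:
  m0: -0-0,0-00
  m3: --11,-01-
  m4: 0-00 ←essential
  m7: --11 ←essential
  m8: -0-0,10--
  m9: 1--1,10--
  m10: -0-0,-01-,1-1-,10--
  m11: --11,-01-,1--1,1-1-,10--
  m13: 1--1 ←essential
  m14: 1-1- ←essential
  m15: --11,1--1,1-1-
Essential: --11, 0-00, 1--1, 1-1-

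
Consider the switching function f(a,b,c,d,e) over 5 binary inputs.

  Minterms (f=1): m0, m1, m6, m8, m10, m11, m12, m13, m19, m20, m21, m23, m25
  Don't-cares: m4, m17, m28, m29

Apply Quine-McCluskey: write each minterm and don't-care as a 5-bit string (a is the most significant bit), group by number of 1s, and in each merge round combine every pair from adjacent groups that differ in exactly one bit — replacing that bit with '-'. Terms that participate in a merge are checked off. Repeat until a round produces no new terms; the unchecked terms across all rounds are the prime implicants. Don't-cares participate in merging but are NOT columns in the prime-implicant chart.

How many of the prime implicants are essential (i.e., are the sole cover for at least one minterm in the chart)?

5

[col 0] 00000*, 00001*, 00100*, 00110*, 01000*, 01010*, 01011*, 01100*, 01101*, 10001*, 10011*, 10100*, 10101*, 10111*, 11001*, 11100*, 11101*
[col 1] -0001, -0100*, -1100*, -1101*, 0-000*, 0-100*, 00-00*, 0000-, 001-0, 01-00*, 010-0, 0101-, 0110-*, 1-001*, 1-100*, 1-101*, 10-01*, 10-11*, 100-1*, 101-1*, 1010-*, 11-01*, 1110-*
[col 2] --100, -110-, 0--00, 1--01, 1-10-, 10--1
Prime implicants: --100, -0001, -110-, 0--00, 0000-, 001-0, 010-0, 0101-, 1--01, 1-10-, 10--1
PI chart (minterm → PIs covering it):
  0 | 0--00,0000-
  1 | -0001,0000-
  6 | 001-0  (sole → essential)
  8 | 0--00,010-0
  10 | 010-0,0101-
  11 | 0101-  (sole → essential)
  12 | --100,-110-,0--00
  13 | -110-  (sole → essential)
  19 | 10--1  (sole → essential)
  20 | --100,1-10-
  21 | 1--01,1-10-,10--1
  23 | 10--1  (sole → essential)
  25 | 1--01  (sole → essential)
Essential prime implicants: -110-, 001-0, 0101-, 1--01, 10--1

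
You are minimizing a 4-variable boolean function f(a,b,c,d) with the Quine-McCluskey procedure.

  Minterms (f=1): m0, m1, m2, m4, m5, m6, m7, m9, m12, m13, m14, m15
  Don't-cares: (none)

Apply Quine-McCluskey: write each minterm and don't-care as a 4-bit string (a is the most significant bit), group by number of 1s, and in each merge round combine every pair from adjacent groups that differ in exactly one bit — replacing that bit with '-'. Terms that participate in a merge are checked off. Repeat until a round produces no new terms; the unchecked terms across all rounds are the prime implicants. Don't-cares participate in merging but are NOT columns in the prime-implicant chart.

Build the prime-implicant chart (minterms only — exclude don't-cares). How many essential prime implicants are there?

[col 0] 0000*, 0001*, 0010*, 0100*, 0101*, 0110*, 0111*, 1001*, 1100*, 1101*, 1110*, 1111*
[col 1] -001*, -100*, -101*, -110*, -111*, 0-00*, 0-01*, 0-10*, 00-0*, 000-*, 01-0*, 01-1*, 010-*, 011-*, 1-01*, 11-0*, 11-1*, 110-*, 111-*
[col 2] --01, -1-0*, -1-1*, -10-*, -11-*, 0--0, 0-0-, 01--*, 11--*
[col 3] -1--
Prime implicants: --01, -1--, 0--0, 0-0-
PI chart (minterm → PIs covering it):
  0 | 0--0,0-0-
  1 | --01,0-0-
  2 | 0--0  (sole → essential)
  4 | -1--,0--0,0-0-
  5 | --01,-1--,0-0-
  6 | -1--,0--0
  7 | -1--  (sole → essential)
  9 | --01  (sole → essential)
  12 | -1--  (sole → essential)
  13 | --01,-1--
  14 | -1--  (sole → essential)
  15 | -1--  (sole → essential)
Essential prime implicants: --01, -1--, 0--0

3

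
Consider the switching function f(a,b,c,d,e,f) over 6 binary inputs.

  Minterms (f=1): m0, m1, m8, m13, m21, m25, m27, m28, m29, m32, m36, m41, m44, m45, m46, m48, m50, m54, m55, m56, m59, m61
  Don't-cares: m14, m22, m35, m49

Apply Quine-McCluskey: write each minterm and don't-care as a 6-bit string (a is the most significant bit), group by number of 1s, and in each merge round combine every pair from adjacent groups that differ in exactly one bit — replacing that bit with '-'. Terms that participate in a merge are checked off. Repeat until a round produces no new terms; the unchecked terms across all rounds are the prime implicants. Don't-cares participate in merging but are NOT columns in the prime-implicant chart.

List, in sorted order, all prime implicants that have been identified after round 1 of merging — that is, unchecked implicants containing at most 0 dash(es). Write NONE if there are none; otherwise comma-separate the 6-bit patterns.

100011

[col 0] 000000*, 000001*, 001000*, 001101*, 001110*, 010101*, 010110*, 011001*, 011011*, 011100*, 011101*, 100000*, 100011, 100100*, 101001*, 101100*, 101101*, 101110*, 110000*, 110001*, 110010*, 110110*, 110111*, 111000*, 111011*, 111101*
[col 1] -00000, -01101*, -01110, -10110, -11011, -11101*, 0-1101*, 00-000, 00000-, 01-101, 011-01, 0110-1, 01110-, 1-0000, 1-1101*, 10-100, 100-00, 101-01, 1011-0, 10110-, 11-000, 110-10, 1100-0, 11000-, 11011-
[col 2] --1101
Prime implicants: --1101, -00000, -01110, -10110, -11011, 00-000, 00000-, 01-101, 011-01, 0110-1, 01110-, 1-0000, 10-100, 100-00, 100011, 101-01, 1011-0, 10110-, 11-000, 110-10, 1100-0, 11000-, 11011-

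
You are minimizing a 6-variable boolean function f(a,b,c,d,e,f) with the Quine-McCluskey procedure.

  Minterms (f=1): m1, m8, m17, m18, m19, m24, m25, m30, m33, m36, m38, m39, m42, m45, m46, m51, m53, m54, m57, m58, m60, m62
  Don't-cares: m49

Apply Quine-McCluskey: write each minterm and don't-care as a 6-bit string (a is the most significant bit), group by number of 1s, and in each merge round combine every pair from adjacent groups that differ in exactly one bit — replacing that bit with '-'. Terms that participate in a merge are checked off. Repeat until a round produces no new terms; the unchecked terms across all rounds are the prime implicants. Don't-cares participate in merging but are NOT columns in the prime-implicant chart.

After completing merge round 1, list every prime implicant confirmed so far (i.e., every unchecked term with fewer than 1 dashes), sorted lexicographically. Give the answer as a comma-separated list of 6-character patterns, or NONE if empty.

size-2^0 implicants → 000001(✓)  001000(✓)  010001(✓)  010010(✓)  010011(✓)  011000(✓)  011001(✓)  011110(✓)  100001(✓)  100100(✓)  100110(✓)  100111(✓)  101010(✓)  101101  101110(✓)  110001(✓)  110011(✓)  110101(✓)  110110(✓)  111001(✓)  111010(✓)  111100(✓)  111110(✓)
size-2^1 implicants → -00001(✓)  -10001(✓)  -10011(✓)  -11001(✓)  -11110  0-0001(✓)  0-1000  01-001(✓)  0100-1(✓)  01001-  01100-  1-0001(✓)  1-0110(✓)  1-1010(✓)  1-1110(✓)  10-110(✓)  1001-0  10011-  101-10(✓)  11-001(✓)  11-110(✓)  110-01  1100-1(✓)  111-10(✓)  1111-0
size-2^2 implicants → --0001  -1-001  -100-1  1--110  1-1-10
Unchecked terms (primes): --0001, -1-001, -100-1, -11110, 0-1000, 01001-, 01100-, 1--110, 1-1-10, 1001-0, 10011-, 101101, 110-01, 1111-0

101101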